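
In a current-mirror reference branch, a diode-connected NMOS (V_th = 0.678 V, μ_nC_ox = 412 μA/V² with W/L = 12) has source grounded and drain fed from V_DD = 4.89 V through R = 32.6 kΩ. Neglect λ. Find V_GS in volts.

With gate tied to drain, V_GS = V_DS ≥ V_GS − V_th, so the device is in saturation.
k_n = μ_nC_ox · (W/L) = 4.944 mA/V².
KCL at the drain: ½ k_n (V_GS − V_th)² = (V_DD − V_GS)/R.
Let x = V_GS − 0.678. Then 80.6 x² + x − 4.212 = 0, giving x = 0.222 V (positive root), so V_GS = 0.9 V.
I_D = (V_DD − V_GS)/R = (4.89 − 0.9) / 32.6 = 0.122 mA.

V_GS = 0.900 V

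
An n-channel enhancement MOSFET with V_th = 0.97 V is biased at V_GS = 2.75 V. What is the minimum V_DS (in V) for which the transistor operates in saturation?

The boundary between triode and saturation is V_DS = V_GS − V_th = V_ov.
V_ov = 2.75 − 0.97 = 1.78 V.

V_DS,sat = 1.78 V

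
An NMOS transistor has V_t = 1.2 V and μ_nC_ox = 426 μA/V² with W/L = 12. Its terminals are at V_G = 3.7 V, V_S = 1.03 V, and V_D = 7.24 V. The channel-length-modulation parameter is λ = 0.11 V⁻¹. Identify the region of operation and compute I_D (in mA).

Saturation; I_D = 9.30 mA

V_GS = V_G − V_S = 3.7 − 1.03 = 2.67 V; V_DS = V_D − V_S = 7.24 − 1.03 = 6.21 V.
k_n = μ_nC_ox · (W/L) = 5.112 mA/V².
V_ov = V_GS − V_t = 2.67 − 1.2 = 1.47 V.
Since V_DS = 6.21 V ≥ V_ov = 1.47 V, the device is in saturation.
I_D = ½ k_n V_ov² (1 + λ V_DS) = 0.5 × 5.112 × 1.47² × (1 + 0.11 × 6.21) = 9.3 mA.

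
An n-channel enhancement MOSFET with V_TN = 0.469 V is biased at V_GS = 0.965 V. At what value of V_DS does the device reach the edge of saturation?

V_DS,sat = 0.496 V

The boundary between triode and saturation is V_DS = V_GS − V_TN = V_ov.
V_ov = 0.965 − 0.469 = 0.496 V.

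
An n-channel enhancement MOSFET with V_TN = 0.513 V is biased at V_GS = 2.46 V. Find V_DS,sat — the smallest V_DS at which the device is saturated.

V_DS,sat = 1.95 V

The boundary between triode and saturation is V_DS = V_GS − V_TN = V_ov.
V_ov = 2.46 − 0.513 = 1.95 V.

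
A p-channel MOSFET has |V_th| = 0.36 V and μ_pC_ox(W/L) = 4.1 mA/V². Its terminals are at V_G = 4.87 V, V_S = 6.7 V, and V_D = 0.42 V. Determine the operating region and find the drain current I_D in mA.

V_SG = V_S − V_G = 6.7 − 4.87 = 1.83 V; V_SD = V_S − V_D = 6.7 − 0.42 = 6.28 V.
V_ov = V_SG − |V_th| = 1.83 − 0.36 = 1.47 V.
Since V_SD = 6.28 V ≥ V_ov = 1.47 V, the device is in saturation.
I_D = ½ k_p V_ov² = 0.5 × 4.1 × 1.47² = 4.43 mA.

Saturation; I_D = 4.43 mA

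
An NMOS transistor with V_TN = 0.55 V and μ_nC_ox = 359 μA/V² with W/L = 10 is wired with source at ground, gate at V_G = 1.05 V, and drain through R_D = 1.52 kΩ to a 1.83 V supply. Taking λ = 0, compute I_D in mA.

I_D = 0.449 mA

V_GS = V_G = 1.05 V, so V_ov = 1.05 − 0.55 = 0.5 V.
k_n = μ_nC_ox · (W/L) = 3.59 mA/V².
Assume saturation: I_D = ½ k_n V_ov² = 0.5 × 3.59 × 0.5² = 0.449 mA, giving V_DS = V_DD − I_D R_D = 1.83 − 0.449 × 1.52 = 1.15 V.
V_DS = 1.15 V ≥ V_ov = 0.5 V, confirming saturation.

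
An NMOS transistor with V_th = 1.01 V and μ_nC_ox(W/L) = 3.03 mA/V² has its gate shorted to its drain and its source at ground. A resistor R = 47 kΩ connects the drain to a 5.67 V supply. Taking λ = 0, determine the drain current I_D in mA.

I_D = 0.0939 mA

With gate tied to drain, V_GS = V_DS ≥ V_GS − V_th, so the device is in saturation.
KCL at the drain: ½ k_n (V_GS − V_th)² = (V_DD − V_GS)/R.
Let x = V_GS − 1.01. Then 71.2 x² + x − 4.66 = 0, giving x = 0.249 V (positive root), so V_GS = 1.26 V.
I_D = (V_DD − V_GS)/R = (5.67 − 1.26) / 47 = 0.0939 mA.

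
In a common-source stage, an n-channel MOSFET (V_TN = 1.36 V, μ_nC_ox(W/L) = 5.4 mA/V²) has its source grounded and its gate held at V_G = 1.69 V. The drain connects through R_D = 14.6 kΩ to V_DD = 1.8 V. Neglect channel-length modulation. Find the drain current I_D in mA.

V_GS = V_G = 1.69 V, so V_ov = 1.69 − 1.36 = 0.33 V.
Assume saturation: I_D = ½ k_n V_ov² = 0.5 × 5.4 × 0.33² = 0.294 mA, giving V_DS = V_DD − I_D R_D = 1.8 − 0.294 × 14.6 = -2.49 V.
But -2.49 V < V_ov = 0.33 V, so the device is actually in triode.
In triode I_D = k_n[V_ov V_DS − ½ V_DS²] and I_D = (V_DD − V_DS)/R_D. Equating: 39.4 V_DS² − 27.02 V_DS + 1.8 = 0, giving V_DS = 0.0748 V (the root below V_ov).
I_D = (1.8 − 0.0748) / 14.6 = 0.118 mA.

I_D = 0.118 mA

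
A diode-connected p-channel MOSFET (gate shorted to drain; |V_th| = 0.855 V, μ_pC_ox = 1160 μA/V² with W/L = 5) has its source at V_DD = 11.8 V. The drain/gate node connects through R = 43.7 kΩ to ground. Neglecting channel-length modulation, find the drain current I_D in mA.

I_D = 0.244 mA

With gate tied to drain, V_SG = V_SD ≥ V_SG − |V_th|, so the device is in saturation.
k_p = μ_pC_ox · (W/L) = 5.8 mA/V².
KCL at the drain: ½ k_p (V_SG − |V_th|)² = (V_DD − V_SG)/R.
Let x = V_SG − 0.855. Then 127 x² + x − 10.95 = 0, giving x = 0.29 V (positive root), so V_SG = 1.14 V.
I_D = (V_DD − V_SG)/R = (11.8 − 1.14) / 43.7 = 0.244 mA.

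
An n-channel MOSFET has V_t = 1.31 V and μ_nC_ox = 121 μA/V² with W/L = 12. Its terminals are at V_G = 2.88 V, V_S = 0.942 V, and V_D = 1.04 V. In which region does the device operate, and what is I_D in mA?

Triode; I_D = 0.0824 mA

V_GS = V_G − V_S = 2.88 − 0.942 = 1.94 V; V_DS = V_D − V_S = 1.04 − 0.942 = 0.098 V.
k_n = μ_nC_ox · (W/L) = 1.452 mA/V².
V_ov = V_GS − V_t = 1.94 − 1.31 = 0.628 V.
Since V_DS = 0.098 V < V_ov = 0.628 V, the device is in the triode region.
I_D = k_n [V_ov · V_DS − ½ V_DS²] = 1.452 × [0.628 × 0.098 − 0.5 × 0.098²] = 0.0824 mA.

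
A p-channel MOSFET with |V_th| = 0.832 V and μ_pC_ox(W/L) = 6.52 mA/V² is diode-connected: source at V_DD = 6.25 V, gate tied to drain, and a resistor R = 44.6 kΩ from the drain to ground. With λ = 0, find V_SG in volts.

With gate tied to drain, V_SG = V_SD ≥ V_SG − |V_th|, so the device is in saturation.
KCL at the drain: ½ k_p (V_SG − |V_th|)² = (V_DD − V_SG)/R.
Let x = V_SG − 0.832. Then 145 x² + x − 5.418 = 0, giving x = 0.19 V (positive root), so V_SG = 1.02 V.
I_D = (V_DD − V_SG)/R = (6.25 − 1.02) / 44.6 = 0.117 mA.

V_SG = 1.02 V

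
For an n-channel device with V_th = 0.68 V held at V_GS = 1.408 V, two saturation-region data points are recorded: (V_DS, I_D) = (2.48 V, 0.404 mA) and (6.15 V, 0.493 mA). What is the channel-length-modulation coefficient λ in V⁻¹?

With V_GS fixed, I_D ∝ (1 + λ V_DS) in saturation, so I_D2/I_D1 = (1 + λ V_DS2)/(1 + λ V_DS1).
0.493/0.404 = 1.22 = (1 + 6.15 λ)/(1 + 2.48 λ).
Solving: λ (I_D1 V_DS2 − I_D2 V_DS1) = I_D2 − I_D1, so λ = (0.493 − 0.404) / (0.404 × 6.15 − 0.493 × 2.48) = 0.089 / 1.26 = 0.0705 V⁻¹.

λ = 0.0705 V⁻¹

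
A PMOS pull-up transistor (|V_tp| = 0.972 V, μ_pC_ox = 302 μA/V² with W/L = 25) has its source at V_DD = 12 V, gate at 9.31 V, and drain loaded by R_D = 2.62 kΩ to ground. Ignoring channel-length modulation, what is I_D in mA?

V_SG = V_DD − V_G = 12 − 9.31 = 2.69 V, so V_ov = 2.69 − 0.972 = 1.72 V.
k_p = μ_pC_ox · (W/L) = 7.55 mA/V².
Assume saturation: I_D = ½ k_p V_ov² = 0.5 × 7.55 × 1.72² = 11.1 mA, giving V_SD = V_DD − I_D R_D = 12 − 11.1 × 2.62 = -17.2 V.
But -17.2 V < V_ov = 1.72 V, so the device is actually in triode.
In triode I_D = k_p[V_ov V_SD − ½ V_SD²] and I_D = (V_DD − V_SD)/R_D. Equating: 9.89 V_SD² − 34.98 V_SD + 12 = 0, giving V_SD = 0.385 V (the root below V_ov).
I_D = (12 − 0.385) / 2.62 = 4.43 mA.

I_D = 4.43 mA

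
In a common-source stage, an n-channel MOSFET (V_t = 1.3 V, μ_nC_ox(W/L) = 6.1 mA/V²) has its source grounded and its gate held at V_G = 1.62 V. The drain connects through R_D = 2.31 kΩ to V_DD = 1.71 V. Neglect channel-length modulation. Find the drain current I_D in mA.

I_D = 0.312 mA

V_GS = V_G = 1.62 V, so V_ov = 1.62 − 1.3 = 0.32 V.
Assume saturation: I_D = ½ k_n V_ov² = 0.5 × 6.1 × 0.32² = 0.312 mA, giving V_DS = V_DD − I_D R_D = 1.71 − 0.312 × 2.31 = 0.989 V.
V_DS = 0.989 V ≥ V_ov = 0.32 V, confirming saturation.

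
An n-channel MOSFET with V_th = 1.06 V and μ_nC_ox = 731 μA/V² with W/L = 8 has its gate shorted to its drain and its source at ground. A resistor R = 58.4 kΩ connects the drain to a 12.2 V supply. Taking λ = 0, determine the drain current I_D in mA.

I_D = 0.186 mA

With gate tied to drain, V_GS = V_DS ≥ V_GS − V_th, so the device is in saturation.
k_n = μ_nC_ox · (W/L) = 5.848 mA/V².
KCL at the drain: ½ k_n (V_GS − V_th)² = (V_DD − V_GS)/R.
Let x = V_GS − 1.06. Then 171 x² + x − 11.14 = 0, giving x = 0.253 V (positive root), so V_GS = 1.31 V.
I_D = (V_DD − V_GS)/R = (12.2 − 1.31) / 58.4 = 0.186 mA.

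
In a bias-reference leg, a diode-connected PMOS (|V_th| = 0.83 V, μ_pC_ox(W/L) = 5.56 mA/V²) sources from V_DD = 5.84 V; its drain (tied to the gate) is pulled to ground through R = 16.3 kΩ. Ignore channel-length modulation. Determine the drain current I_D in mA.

With gate tied to drain, V_SG = V_SD ≥ V_SG − |V_th|, so the device is in saturation.
KCL at the drain: ½ k_p (V_SG − |V_th|)² = (V_DD − V_SG)/R.
Let x = V_SG − 0.83. Then 45.3 x² + x − 5.01 = 0, giving x = 0.322 V (positive root), so V_SG = 1.15 V.
I_D = (V_DD − V_SG)/R = (5.84 − 1.15) / 16.3 = 0.288 mA.

I_D = 0.288 mA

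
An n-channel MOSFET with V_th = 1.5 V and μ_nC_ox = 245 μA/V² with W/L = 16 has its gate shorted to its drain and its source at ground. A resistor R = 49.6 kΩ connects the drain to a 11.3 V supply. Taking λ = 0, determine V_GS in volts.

V_GS = 1.81 V

With gate tied to drain, V_GS = V_DS ≥ V_GS − V_th, so the device is in saturation.
k_n = μ_nC_ox · (W/L) = 3.92 mA/V².
KCL at the drain: ½ k_n (V_GS − V_th)² = (V_DD − V_GS)/R.
Let x = V_GS − 1.5. Then 97.2 x² + x − 9.8 = 0, giving x = 0.312 V (positive root), so V_GS = 1.81 V.
I_D = (V_DD − V_GS)/R = (11.3 − 1.81) / 49.6 = 0.191 mA.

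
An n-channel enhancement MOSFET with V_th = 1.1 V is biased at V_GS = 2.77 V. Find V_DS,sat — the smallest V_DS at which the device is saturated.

The boundary between triode and saturation is V_DS = V_GS − V_th = V_ov.
V_ov = 2.77 − 1.1 = 1.67 V.

V_DS,sat = 1.67 V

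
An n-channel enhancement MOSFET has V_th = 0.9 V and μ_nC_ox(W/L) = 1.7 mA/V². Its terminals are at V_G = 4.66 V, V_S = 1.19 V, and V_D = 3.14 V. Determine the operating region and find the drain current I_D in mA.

V_GS = V_G − V_S = 4.66 − 1.19 = 3.47 V; V_DS = V_D − V_S = 3.14 − 1.19 = 1.95 V.
V_ov = V_GS − V_th = 3.47 − 0.9 = 2.57 V.
Since V_DS = 1.95 V < V_ov = 2.57 V, the device is in the triode region.
I_D = k_n [V_ov · V_DS − ½ V_DS²] = 1.7 × [2.57 × 1.95 − 0.5 × 1.95²] = 5.29 mA.

Triode; I_D = 5.29 mA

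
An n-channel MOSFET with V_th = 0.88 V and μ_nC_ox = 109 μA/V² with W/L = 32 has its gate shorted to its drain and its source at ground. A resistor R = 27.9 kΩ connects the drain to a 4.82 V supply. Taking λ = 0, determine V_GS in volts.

With gate tied to drain, V_GS = V_DS ≥ V_GS − V_th, so the device is in saturation.
k_n = μ_nC_ox · (W/L) = 3.488 mA/V².
KCL at the drain: ½ k_n (V_GS − V_th)² = (V_DD − V_GS)/R.
Let x = V_GS − 0.88. Then 48.7 x² + x − 3.94 = 0, giving x = 0.274 V (positive root), so V_GS = 1.15 V.
I_D = (V_DD − V_GS)/R = (4.82 − 1.15) / 27.9 = 0.131 mA.

V_GS = 1.15 V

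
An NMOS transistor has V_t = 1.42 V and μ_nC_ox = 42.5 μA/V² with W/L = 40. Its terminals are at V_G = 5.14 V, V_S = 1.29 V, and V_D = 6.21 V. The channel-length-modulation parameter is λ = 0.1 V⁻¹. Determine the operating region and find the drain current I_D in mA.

V_GS = V_G − V_S = 5.14 − 1.29 = 3.85 V; V_DS = V_D − V_S = 6.21 − 1.29 = 4.92 V.
k_n = μ_nC_ox · (W/L) = 1.7 mA/V².
V_ov = V_GS − V_t = 3.85 − 1.42 = 2.43 V.
Since V_DS = 4.92 V ≥ V_ov = 2.43 V, the device is in saturation.
I_D = ½ k_n V_ov² (1 + λ V_DS) = 0.5 × 1.7 × 2.43² × (1 + 0.1 × 4.92) = 7.49 mA.

Saturation; I_D = 7.49 mA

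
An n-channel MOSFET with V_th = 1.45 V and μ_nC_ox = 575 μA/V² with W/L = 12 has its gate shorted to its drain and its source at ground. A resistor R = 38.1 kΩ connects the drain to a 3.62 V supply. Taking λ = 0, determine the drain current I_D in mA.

I_D = 0.0537 mA

With gate tied to drain, V_GS = V_DS ≥ V_GS − V_th, so the device is in saturation.
k_n = μ_nC_ox · (W/L) = 6.9 mA/V².
KCL at the drain: ½ k_n (V_GS − V_th)² = (V_DD − V_GS)/R.
Let x = V_GS − 1.45. Then 131 x² + x − 2.17 = 0, giving x = 0.125 V (positive root), so V_GS = 1.57 V.
I_D = (V_DD − V_GS)/R = (3.62 − 1.57) / 38.1 = 0.0537 mA.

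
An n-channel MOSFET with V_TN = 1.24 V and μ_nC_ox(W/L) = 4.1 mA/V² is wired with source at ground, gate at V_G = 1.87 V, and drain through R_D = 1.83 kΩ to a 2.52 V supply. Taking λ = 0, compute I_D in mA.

V_GS = V_G = 1.87 V, so V_ov = 1.87 − 1.24 = 0.63 V.
Assume saturation: I_D = ½ k_n V_ov² = 0.5 × 4.1 × 0.63² = 0.814 mA, giving V_DS = V_DD − I_D R_D = 2.52 − 0.814 × 1.83 = 1.03 V.
V_DS = 1.03 V ≥ V_ov = 0.63 V, confirming saturation.

I_D = 0.814 mA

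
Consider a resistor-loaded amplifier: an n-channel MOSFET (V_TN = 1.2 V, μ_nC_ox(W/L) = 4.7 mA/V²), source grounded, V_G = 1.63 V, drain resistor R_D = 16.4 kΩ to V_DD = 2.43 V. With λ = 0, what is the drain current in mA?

V_GS = V_G = 1.63 V, so V_ov = 1.63 − 1.2 = 0.43 V.
Assume saturation: I_D = ½ k_n V_ov² = 0.5 × 4.7 × 0.43² = 0.435 mA, giving V_DS = V_DD − I_D R_D = 2.43 − 0.435 × 16.4 = -4.7 V.
But -4.7 V < V_ov = 0.43 V, so the device is actually in triode.
In triode I_D = k_n[V_ov V_DS − ½ V_DS²] and I_D = (V_DD − V_DS)/R_D. Equating: 38.5 V_DS² − 34.14 V_DS + 2.43 = 0, giving V_DS = 0.078 V (the root below V_ov).
I_D = (2.43 − 0.078) / 16.4 = 0.143 mA.

I_D = 0.143 mA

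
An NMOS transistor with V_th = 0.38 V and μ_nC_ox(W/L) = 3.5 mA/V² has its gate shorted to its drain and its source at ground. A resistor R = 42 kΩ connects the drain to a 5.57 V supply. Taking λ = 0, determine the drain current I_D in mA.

I_D = 0.117 mA

With gate tied to drain, V_GS = V_DS ≥ V_GS − V_th, so the device is in saturation.
KCL at the drain: ½ k_n (V_GS − V_th)² = (V_DD − V_GS)/R.
Let x = V_GS − 0.38. Then 73.5 x² + x − 5.19 = 0, giving x = 0.259 V (positive root), so V_GS = 0.639 V.
I_D = (V_DD − V_GS)/R = (5.57 − 0.639) / 42 = 0.117 mA.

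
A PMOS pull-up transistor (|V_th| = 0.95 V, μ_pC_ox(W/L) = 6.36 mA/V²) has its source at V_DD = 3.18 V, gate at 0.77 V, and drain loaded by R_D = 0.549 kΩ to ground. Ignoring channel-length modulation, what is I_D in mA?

V_SG = V_DD − V_G = 3.18 − 0.77 = 2.41 V, so V_ov = 2.41 − 0.95 = 1.46 V.
Assume saturation: I_D = ½ k_p V_ov² = 0.5 × 6.36 × 1.46² = 6.78 mA, giving V_SD = V_DD − I_D R_D = 3.18 − 6.78 × 0.549 = -0.541 V.
But -0.541 V < V_ov = 1.46 V, so the device is actually in triode.
In triode I_D = k_p[V_ov V_SD − ½ V_SD²] and I_D = (V_DD − V_SD)/R_D. Equating: 1.75 V_SD² − 6.098 V_SD + 3.18 = 0, giving V_SD = 0.638 V (the root below V_ov).
I_D = (3.18 − 0.638) / 0.549 = 4.63 mA.

I_D = 4.63 mA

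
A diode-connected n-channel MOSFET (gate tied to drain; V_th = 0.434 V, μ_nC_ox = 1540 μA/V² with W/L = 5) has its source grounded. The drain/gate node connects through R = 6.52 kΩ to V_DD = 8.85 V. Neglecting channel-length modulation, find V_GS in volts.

V_GS = 0.993 V

With gate tied to drain, V_GS = V_DS ≥ V_GS − V_th, so the device is in saturation.
k_n = μ_nC_ox · (W/L) = 7.7 mA/V².
KCL at the drain: ½ k_n (V_GS − V_th)² = (V_DD − V_GS)/R.
Let x = V_GS − 0.434. Then 25.1 x² + x − 8.416 = 0, giving x = 0.559 V (positive root), so V_GS = 0.993 V.
I_D = (V_DD − V_GS)/R = (8.85 − 0.993) / 6.52 = 1.2 mA.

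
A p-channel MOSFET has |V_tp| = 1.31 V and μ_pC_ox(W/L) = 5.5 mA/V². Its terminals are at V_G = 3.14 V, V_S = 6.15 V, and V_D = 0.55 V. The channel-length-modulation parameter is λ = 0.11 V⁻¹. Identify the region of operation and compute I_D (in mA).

Saturation; I_D = 12.8 mA

V_SG = V_S − V_G = 6.15 − 3.14 = 3.01 V; V_SD = V_S − V_D = 6.15 − 0.55 = 5.6 V.
V_ov = V_SG − |V_tp| = 3.01 − 1.31 = 1.7 V.
Since V_SD = 5.6 V ≥ V_ov = 1.7 V, the device is in saturation.
I_D = ½ k_p V_ov² (1 + λ V_SD) = 0.5 × 5.5 × 1.7² × (1 + 0.11 × 5.6) = 12.8 mA.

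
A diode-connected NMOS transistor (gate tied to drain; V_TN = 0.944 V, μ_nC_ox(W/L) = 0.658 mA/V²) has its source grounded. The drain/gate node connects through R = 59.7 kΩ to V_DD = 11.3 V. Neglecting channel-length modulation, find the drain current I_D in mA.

With gate tied to drain, V_GS = V_DS ≥ V_GS − V_TN, so the device is in saturation.
KCL at the drain: ½ k_n (V_GS − V_TN)² = (V_DD − V_GS)/R.
Let x = V_GS − 0.944. Then 19.6 x² + x − 10.36 = 0, giving x = 0.701 V (positive root), so V_GS = 1.65 V.
I_D = (V_DD − V_GS)/R = (11.3 − 1.65) / 59.7 = 0.162 mA.

I_D = 0.162 mA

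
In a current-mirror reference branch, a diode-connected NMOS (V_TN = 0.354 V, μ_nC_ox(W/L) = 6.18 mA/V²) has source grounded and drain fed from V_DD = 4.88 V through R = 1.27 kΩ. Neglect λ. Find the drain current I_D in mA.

I_D = 2.81 mA

With gate tied to drain, V_GS = V_DS ≥ V_GS − V_TN, so the device is in saturation.
KCL at the drain: ½ k_n (V_GS − V_TN)² = (V_DD − V_GS)/R.
Let x = V_GS − 0.354. Then 3.92 x² + x − 4.526 = 0, giving x = 0.954 V (positive root), so V_GS = 1.31 V.
I_D = (V_DD − V_GS)/R = (4.88 − 1.31) / 1.27 = 2.81 mA.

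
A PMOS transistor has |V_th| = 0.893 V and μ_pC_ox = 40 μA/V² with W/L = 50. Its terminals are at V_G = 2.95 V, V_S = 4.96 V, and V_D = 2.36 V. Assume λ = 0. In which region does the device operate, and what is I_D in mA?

Saturation; I_D = 1.25 mA

V_SG = V_S − V_G = 4.96 − 2.95 = 2.01 V; V_SD = V_S − V_D = 4.96 − 2.36 = 2.6 V.
k_p = μ_pC_ox · (W/L) = 2 mA/V².
V_ov = V_SG − |V_th| = 2.01 − 0.893 = 1.12 V.
Since V_SD = 2.6 V ≥ V_ov = 1.12 V, the device is in saturation.
I_D = ½ k_p V_ov² = 0.5 × 2 × 1.12² = 1.25 mA.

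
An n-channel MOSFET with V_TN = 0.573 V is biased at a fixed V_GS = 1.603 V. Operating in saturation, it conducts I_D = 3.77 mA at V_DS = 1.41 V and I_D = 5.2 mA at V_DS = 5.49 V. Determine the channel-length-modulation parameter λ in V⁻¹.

λ = 0.107 V⁻¹

With V_GS fixed, I_D ∝ (1 + λ V_DS) in saturation, so I_D2/I_D1 = (1 + λ V_DS2)/(1 + λ V_DS1).
5.2/3.77 = 1.379 = (1 + 5.49 λ)/(1 + 1.41 λ).
Solving: λ (I_D1 V_DS2 − I_D2 V_DS1) = I_D2 − I_D1, so λ = (5.2 − 3.77) / (3.77 × 5.49 − 5.2 × 1.41) = 1.43 / 13.4 = 0.107 V⁻¹.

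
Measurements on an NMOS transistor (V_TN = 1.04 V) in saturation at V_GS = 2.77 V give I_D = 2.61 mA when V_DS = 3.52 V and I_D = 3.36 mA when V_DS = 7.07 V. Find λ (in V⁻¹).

With V_GS fixed, I_D ∝ (1 + λ V_DS) in saturation, so I_D2/I_D1 = (1 + λ V_DS2)/(1 + λ V_DS1).
3.36/2.61 = 1.287 = (1 + 7.07 λ)/(1 + 3.52 λ).
Solving: λ (I_D1 V_DS2 − I_D2 V_DS1) = I_D2 − I_D1, so λ = (3.36 − 2.61) / (2.61 × 7.07 − 3.36 × 3.52) = 0.75 / 6.63 = 0.113 V⁻¹.

λ = 0.113 V⁻¹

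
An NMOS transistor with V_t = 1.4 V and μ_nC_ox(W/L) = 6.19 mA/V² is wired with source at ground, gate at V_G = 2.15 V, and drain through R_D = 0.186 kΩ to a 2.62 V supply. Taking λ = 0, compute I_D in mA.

I_D = 1.74 mA

V_GS = V_G = 2.15 V, so V_ov = 2.15 − 1.4 = 0.75 V.
Assume saturation: I_D = ½ k_n V_ov² = 0.5 × 6.19 × 0.75² = 1.74 mA, giving V_DS = V_DD − I_D R_D = 2.62 − 1.74 × 0.186 = 2.3 V.
V_DS = 2.3 V ≥ V_ov = 0.75 V, confirming saturation.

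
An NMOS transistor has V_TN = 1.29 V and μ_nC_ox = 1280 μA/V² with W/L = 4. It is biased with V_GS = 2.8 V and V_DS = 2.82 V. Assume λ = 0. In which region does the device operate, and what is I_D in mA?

Saturation; I_D = 5.84 mA

k_n = μ_nC_ox · (W/L) = 5.12 mA/V².
V_ov = V_GS − V_TN = 2.8 − 1.29 = 1.51 V.
Since V_DS = 2.82 V ≥ V_ov = 1.51 V, the device is in saturation.
I_D = ½ k_n V_ov² = 0.5 × 5.12 × 1.51² = 5.84 mA.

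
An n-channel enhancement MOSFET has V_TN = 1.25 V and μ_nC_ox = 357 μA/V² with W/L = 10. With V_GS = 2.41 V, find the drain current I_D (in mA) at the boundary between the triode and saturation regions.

I_D = 2.40 mA

At the boundary V_DS = V_ov = V_GS − V_TN = 2.41 − 1.25 = 1.16 V.
k_n = μ_nC_ox · (W/L) = 3.57 mA/V².
I_D = ½ k_n V_ov² = 0.5 × 3.57 × 1.16² = 2.4 mA.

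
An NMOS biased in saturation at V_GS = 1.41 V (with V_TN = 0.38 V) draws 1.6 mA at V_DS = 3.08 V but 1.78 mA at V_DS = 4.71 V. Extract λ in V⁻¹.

λ = 0.0877 V⁻¹

With V_GS fixed, I_D ∝ (1 + λ V_DS) in saturation, so I_D2/I_D1 = (1 + λ V_DS2)/(1 + λ V_DS1).
1.78/1.6 = 1.113 = (1 + 4.71 λ)/(1 + 3.08 λ).
Solving: λ (I_D1 V_DS2 − I_D2 V_DS1) = I_D2 − I_D1, so λ = (1.78 − 1.6) / (1.6 × 4.71 − 1.78 × 3.08) = 0.18 / 2.05 = 0.0877 V⁻¹.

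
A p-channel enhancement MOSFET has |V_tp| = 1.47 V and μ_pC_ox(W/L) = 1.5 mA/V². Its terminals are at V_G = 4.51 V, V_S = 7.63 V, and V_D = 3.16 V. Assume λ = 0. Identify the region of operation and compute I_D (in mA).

V_SG = V_S − V_G = 7.63 − 4.51 = 3.12 V; V_SD = V_S − V_D = 7.63 − 3.16 = 4.47 V.
V_ov = V_SG − |V_tp| = 3.12 − 1.47 = 1.65 V.
Since V_SD = 4.47 V ≥ V_ov = 1.65 V, the device is in saturation.
I_D = ½ k_p V_ov² = 0.5 × 1.5 × 1.65² = 2.04 mA.

Saturation; I_D = 2.04 mA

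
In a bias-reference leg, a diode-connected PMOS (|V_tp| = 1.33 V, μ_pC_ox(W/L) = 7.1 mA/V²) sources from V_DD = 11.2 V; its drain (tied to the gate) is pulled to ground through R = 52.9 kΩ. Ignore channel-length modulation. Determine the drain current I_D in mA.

With gate tied to drain, V_SG = V_SD ≥ V_SG − |V_tp|, so the device is in saturation.
KCL at the drain: ½ k_p (V_SG − |V_tp|)² = (V_DD − V_SG)/R.
Let x = V_SG − 1.33. Then 188 x² + x − 9.87 = 0, giving x = 0.227 V (positive root), so V_SG = 1.56 V.
I_D = (V_DD − V_SG)/R = (11.2 − 1.56) / 52.9 = 0.182 mA.

I_D = 0.182 mA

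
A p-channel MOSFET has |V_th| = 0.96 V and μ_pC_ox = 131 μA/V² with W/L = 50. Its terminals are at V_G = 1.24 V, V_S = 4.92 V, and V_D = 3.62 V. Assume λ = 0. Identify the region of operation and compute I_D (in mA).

V_SG = V_S − V_G = 4.92 − 1.24 = 3.68 V; V_SD = V_S − V_D = 4.92 − 3.62 = 1.3 V.
k_p = μ_pC_ox · (W/L) = 6.55 mA/V².
V_ov = V_SG − |V_th| = 3.68 − 0.96 = 2.72 V.
Since V_SD = 1.3 V < V_ov = 2.72 V, the device is in the triode region.
I_D = k_p [V_ov · V_SD − ½ V_SD²] = 6.55 × [2.72 × 1.3 − 0.5 × 1.3²] = 17.6 mA.

Triode; I_D = 17.6 mA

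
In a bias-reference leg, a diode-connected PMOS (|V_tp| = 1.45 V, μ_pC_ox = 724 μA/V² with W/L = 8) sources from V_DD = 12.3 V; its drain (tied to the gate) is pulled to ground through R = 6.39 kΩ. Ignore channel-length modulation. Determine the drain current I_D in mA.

I_D = 1.58 mA

With gate tied to drain, V_SG = V_SD ≥ V_SG − |V_tp|, so the device is in saturation.
k_p = μ_pC_ox · (W/L) = 5.792 mA/V².
KCL at the drain: ½ k_p (V_SG − |V_tp|)² = (V_DD − V_SG)/R.
Let x = V_SG − 1.45. Then 18.5 x² + x − 10.85 = 0, giving x = 0.739 V (positive root), so V_SG = 2.19 V.
I_D = (V_DD − V_SG)/R = (12.3 − 2.19) / 6.39 = 1.58 mA.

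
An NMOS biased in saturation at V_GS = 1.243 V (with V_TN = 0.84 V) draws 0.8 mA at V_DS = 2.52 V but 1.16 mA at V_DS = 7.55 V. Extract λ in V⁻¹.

λ = 0.116 V⁻¹

With V_GS fixed, I_D ∝ (1 + λ V_DS) in saturation, so I_D2/I_D1 = (1 + λ V_DS2)/(1 + λ V_DS1).
1.16/0.8 = 1.45 = (1 + 7.55 λ)/(1 + 2.52 λ).
Solving: λ (I_D1 V_DS2 − I_D2 V_DS1) = I_D2 − I_D1, so λ = (1.16 − 0.8) / (0.8 × 7.55 − 1.16 × 2.52) = 0.36 / 3.12 = 0.116 V⁻¹.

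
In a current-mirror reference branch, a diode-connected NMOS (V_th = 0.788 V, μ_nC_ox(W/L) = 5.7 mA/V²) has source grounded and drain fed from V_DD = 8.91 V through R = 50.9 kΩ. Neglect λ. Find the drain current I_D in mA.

I_D = 0.155 mA

With gate tied to drain, V_GS = V_DS ≥ V_GS − V_th, so the device is in saturation.
KCL at the drain: ½ k_n (V_GS − V_th)² = (V_DD − V_GS)/R.
Let x = V_GS − 0.788. Then 145 x² + x − 8.122 = 0, giving x = 0.233 V (positive root), so V_GS = 1.02 V.
I_D = (V_DD − V_GS)/R = (8.91 − 1.02) / 50.9 = 0.155 mA.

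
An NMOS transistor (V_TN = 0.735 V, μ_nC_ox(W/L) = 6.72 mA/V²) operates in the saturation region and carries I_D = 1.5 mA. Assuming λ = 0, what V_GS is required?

V_GS = 1.40 V

In saturation I_D = ½ k_n (V_GS − V_TN)², so V_GS − V_TN = √(2 I_D / k_n) = √(2 × 1.5 / 6.72) = 0.668 V.
V_GS = 0.735 + 0.668 = 1.4 V.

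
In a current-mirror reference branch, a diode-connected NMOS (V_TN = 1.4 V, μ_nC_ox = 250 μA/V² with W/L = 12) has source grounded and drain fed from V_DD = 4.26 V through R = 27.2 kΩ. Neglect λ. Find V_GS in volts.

V_GS = 1.65 V

With gate tied to drain, V_GS = V_DS ≥ V_GS − V_TN, so the device is in saturation.
k_n = μ_nC_ox · (W/L) = 3 mA/V².
KCL at the drain: ½ k_n (V_GS − V_TN)² = (V_DD − V_GS)/R.
Let x = V_GS − 1.4. Then 40.8 x² + x − 2.86 = 0, giving x = 0.253 V (positive root), so V_GS = 1.65 V.
I_D = (V_DD − V_GS)/R = (4.26 − 1.65) / 27.2 = 0.0959 mA.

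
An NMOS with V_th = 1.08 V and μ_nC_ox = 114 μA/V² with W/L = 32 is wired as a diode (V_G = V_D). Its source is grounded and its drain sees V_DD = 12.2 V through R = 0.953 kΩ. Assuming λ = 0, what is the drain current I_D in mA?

With gate tied to drain, V_GS = V_DS ≥ V_GS − V_th, so the device is in saturation.
k_n = μ_nC_ox · (W/L) = 3.648 mA/V².
KCL at the drain: ½ k_n (V_GS − V_th)² = (V_DD − V_GS)/R.
Let x = V_GS − 1.08. Then 1.74 x² + x − 11.12 = 0, giving x = 2.26 V (positive root), so V_GS = 3.34 V.
I_D = (V_DD − V_GS)/R = (12.2 − 3.34) / 0.953 = 9.3 mA.

I_D = 9.30 mA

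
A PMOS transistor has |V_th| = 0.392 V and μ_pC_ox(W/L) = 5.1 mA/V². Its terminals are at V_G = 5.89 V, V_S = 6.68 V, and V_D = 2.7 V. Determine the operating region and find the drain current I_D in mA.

Saturation; I_D = 0.404 mA

V_SG = V_S − V_G = 6.68 − 5.89 = 0.79 V; V_SD = V_S − V_D = 6.68 − 2.7 = 3.98 V.
V_ov = V_SG − |V_th| = 0.79 − 0.392 = 0.398 V.
Since V_SD = 3.98 V ≥ V_ov = 0.398 V, the device is in saturation.
I_D = ½ k_p V_ov² = 0.5 × 5.1 × 0.398² = 0.404 mA.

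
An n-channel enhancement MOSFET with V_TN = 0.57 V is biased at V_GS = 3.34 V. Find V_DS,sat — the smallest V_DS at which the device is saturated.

V_DS,sat = 2.77 V

The boundary between triode and saturation is V_DS = V_GS − V_TN = V_ov.
V_ov = 3.34 − 0.57 = 2.77 V.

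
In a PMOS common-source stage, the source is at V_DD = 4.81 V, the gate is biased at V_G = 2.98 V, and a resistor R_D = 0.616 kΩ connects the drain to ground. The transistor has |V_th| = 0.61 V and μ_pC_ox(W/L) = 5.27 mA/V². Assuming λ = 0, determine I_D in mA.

I_D = 3.92 mA

V_SG = V_DD − V_G = 4.81 − 2.98 = 1.83 V, so V_ov = 1.83 − 0.61 = 1.22 V.
Assume saturation: I_D = ½ k_p V_ov² = 0.5 × 5.27 × 1.22² = 3.92 mA, giving V_SD = V_DD − I_D R_D = 4.81 − 3.92 × 0.616 = 2.39 V.
V_SD = 2.39 V ≥ V_ov = 1.22 V, confirming saturation.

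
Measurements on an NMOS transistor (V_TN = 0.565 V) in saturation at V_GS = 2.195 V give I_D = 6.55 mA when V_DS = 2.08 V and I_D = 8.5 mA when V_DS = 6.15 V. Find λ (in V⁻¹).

λ = 0.0863 V⁻¹

With V_GS fixed, I_D ∝ (1 + λ V_DS) in saturation, so I_D2/I_D1 = (1 + λ V_DS2)/(1 + λ V_DS1).
8.5/6.55 = 1.298 = (1 + 6.15 λ)/(1 + 2.08 λ).
Solving: λ (I_D1 V_DS2 − I_D2 V_DS1) = I_D2 − I_D1, so λ = (8.5 − 6.55) / (6.55 × 6.15 − 8.5 × 2.08) = 1.95 / 22.6 = 0.0863 V⁻¹.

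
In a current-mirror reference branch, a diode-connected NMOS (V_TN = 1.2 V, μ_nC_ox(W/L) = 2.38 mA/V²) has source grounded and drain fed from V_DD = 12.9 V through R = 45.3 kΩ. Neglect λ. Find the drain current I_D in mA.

With gate tied to drain, V_GS = V_DS ≥ V_GS − V_TN, so the device is in saturation.
KCL at the drain: ½ k_n (V_GS − V_TN)² = (V_DD − V_GS)/R.
Let x = V_GS − 1.2. Then 53.9 x² + x − 11.7 = 0, giving x = 0.457 V (positive root), so V_GS = 1.66 V.
I_D = (V_DD − V_GS)/R = (12.9 − 1.66) / 45.3 = 0.248 mA.

I_D = 0.248 mA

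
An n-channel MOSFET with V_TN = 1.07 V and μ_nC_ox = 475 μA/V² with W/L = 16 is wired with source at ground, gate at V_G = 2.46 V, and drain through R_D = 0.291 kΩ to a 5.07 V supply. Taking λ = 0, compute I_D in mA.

I_D = 7.34 mA

V_GS = V_G = 2.46 V, so V_ov = 2.46 − 1.07 = 1.39 V.
k_n = μ_nC_ox · (W/L) = 7.6 mA/V².
Assume saturation: I_D = ½ k_n V_ov² = 0.5 × 7.6 × 1.39² = 7.34 mA, giving V_DS = V_DD − I_D R_D = 5.07 − 7.34 × 0.291 = 2.93 V.
V_DS = 2.93 V ≥ V_ov = 1.39 V, confirming saturation.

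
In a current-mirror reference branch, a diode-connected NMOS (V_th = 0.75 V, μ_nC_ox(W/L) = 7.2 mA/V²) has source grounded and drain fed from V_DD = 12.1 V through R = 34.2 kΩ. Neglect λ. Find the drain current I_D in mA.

I_D = 0.323 mA

With gate tied to drain, V_GS = V_DS ≥ V_GS − V_th, so the device is in saturation.
KCL at the drain: ½ k_n (V_GS − V_th)² = (V_DD − V_GS)/R.
Let x = V_GS − 0.75. Then 123 x² + x − 11.35 = 0, giving x = 0.3 V (positive root), so V_GS = 1.05 V.
I_D = (V_DD − V_GS)/R = (12.1 − 1.05) / 34.2 = 0.323 mA.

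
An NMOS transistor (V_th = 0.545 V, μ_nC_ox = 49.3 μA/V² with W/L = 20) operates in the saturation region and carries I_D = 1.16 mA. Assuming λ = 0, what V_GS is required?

k_n = μ_nC_ox · (W/L) = 0.986 mA/V².
In saturation I_D = ½ k_n (V_GS − V_th)², so V_GS − V_th = √(2 I_D / k_n) = √(2 × 1.16 / 0.986) = 1.53 V.
V_GS = 0.545 + 1.53 = 2.08 V.

V_GS = 2.08 V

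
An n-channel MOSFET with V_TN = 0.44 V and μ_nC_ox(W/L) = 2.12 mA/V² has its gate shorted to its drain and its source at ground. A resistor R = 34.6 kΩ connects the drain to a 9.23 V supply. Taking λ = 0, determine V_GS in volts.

V_GS = 0.916 V

With gate tied to drain, V_GS = V_DS ≥ V_GS − V_TN, so the device is in saturation.
KCL at the drain: ½ k_n (V_GS − V_TN)² = (V_DD − V_GS)/R.
Let x = V_GS − 0.44. Then 36.7 x² + x − 8.79 = 0, giving x = 0.476 V (positive root), so V_GS = 0.916 V.
I_D = (V_DD − V_GS)/R = (9.23 − 0.916) / 34.6 = 0.24 mA.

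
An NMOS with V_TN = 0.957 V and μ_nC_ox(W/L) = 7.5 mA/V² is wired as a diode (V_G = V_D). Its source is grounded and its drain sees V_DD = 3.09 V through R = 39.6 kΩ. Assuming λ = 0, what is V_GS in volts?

With gate tied to drain, V_GS = V_DS ≥ V_GS − V_TN, so the device is in saturation.
KCL at the drain: ½ k_n (V_GS − V_TN)² = (V_DD − V_GS)/R.
Let x = V_GS − 0.957. Then 148 x² + x − 2.133 = 0, giving x = 0.117 V (positive root), so V_GS = 1.07 V.
I_D = (V_DD − V_GS)/R = (3.09 − 1.07) / 39.6 = 0.0509 mA.

V_GS = 1.07 V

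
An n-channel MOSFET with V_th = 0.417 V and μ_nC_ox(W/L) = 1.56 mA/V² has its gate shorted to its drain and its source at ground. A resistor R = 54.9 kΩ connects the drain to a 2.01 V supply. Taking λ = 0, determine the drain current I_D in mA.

With gate tied to drain, V_GS = V_DS ≥ V_GS − V_th, so the device is in saturation.
KCL at the drain: ½ k_n (V_GS − V_th)² = (V_DD − V_GS)/R.
Let x = V_GS − 0.417. Then 42.8 x² + x − 1.593 = 0, giving x = 0.182 V (positive root), so V_GS = 0.599 V.
I_D = (V_DD − V_GS)/R = (2.01 − 0.599) / 54.9 = 0.0257 mA.

I_D = 0.0257 mA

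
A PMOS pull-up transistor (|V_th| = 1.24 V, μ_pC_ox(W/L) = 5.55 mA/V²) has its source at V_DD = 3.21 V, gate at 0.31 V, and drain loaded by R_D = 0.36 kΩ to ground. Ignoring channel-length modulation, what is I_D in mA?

V_SG = V_DD − V_G = 3.21 − 0.31 = 2.9 V, so V_ov = 2.9 − 1.24 = 1.66 V.
Assume saturation: I_D = ½ k_p V_ov² = 0.5 × 5.55 × 1.66² = 7.65 mA, giving V_SD = V_DD − I_D R_D = 3.21 − 7.65 × 0.36 = 0.457 V.
But 0.457 V < V_ov = 1.66 V, so the device is actually in triode.
In triode I_D = k_p[V_ov V_SD − ½ V_SD²] and I_D = (V_DD − V_SD)/R_D. Equating: 0.999 V_SD² − 4.317 V_SD + 3.21 = 0, giving V_SD = 0.954 V (the root below V_ov).
I_D = (3.21 − 0.954) / 0.36 = 6.27 mA.

I_D = 6.27 mA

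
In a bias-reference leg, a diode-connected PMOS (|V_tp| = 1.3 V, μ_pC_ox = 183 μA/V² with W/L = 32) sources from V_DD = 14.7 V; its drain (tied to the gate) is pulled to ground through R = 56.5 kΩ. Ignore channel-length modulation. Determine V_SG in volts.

V_SG = 1.58 V

With gate tied to drain, V_SG = V_SD ≥ V_SG − |V_tp|, so the device is in saturation.
k_p = μ_pC_ox · (W/L) = 5.856 mA/V².
KCL at the drain: ½ k_p (V_SG − |V_tp|)² = (V_DD − V_SG)/R.
Let x = V_SG − 1.3. Then 165 x² + x − 13.4 = 0, giving x = 0.282 V (positive root), so V_SG = 1.58 V.
I_D = (V_DD − V_SG)/R = (14.7 − 1.58) / 56.5 = 0.232 mA.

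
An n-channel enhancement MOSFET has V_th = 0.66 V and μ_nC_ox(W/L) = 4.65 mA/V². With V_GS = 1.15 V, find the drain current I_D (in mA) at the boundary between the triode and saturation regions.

At the boundary V_DS = V_ov = V_GS − V_th = 1.15 − 0.66 = 0.49 V.
I_D = ½ k_n V_ov² = 0.5 × 4.65 × 0.49² = 0.558 mA.

I_D = 0.558 mA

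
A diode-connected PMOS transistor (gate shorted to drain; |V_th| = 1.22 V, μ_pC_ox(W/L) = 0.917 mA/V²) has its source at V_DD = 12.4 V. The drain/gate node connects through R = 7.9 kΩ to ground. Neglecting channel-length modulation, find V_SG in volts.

With gate tied to drain, V_SG = V_SD ≥ V_SG − |V_th|, so the device is in saturation.
KCL at the drain: ½ k_p (V_SG − |V_th|)² = (V_DD − V_SG)/R.
Let x = V_SG − 1.22. Then 3.62 x² + x − 11.18 = 0, giving x = 1.62 V (positive root), so V_SG = 2.84 V.
I_D = (V_DD − V_SG)/R = (12.4 − 2.84) / 7.9 = 1.21 mA.

V_SG = 2.84 V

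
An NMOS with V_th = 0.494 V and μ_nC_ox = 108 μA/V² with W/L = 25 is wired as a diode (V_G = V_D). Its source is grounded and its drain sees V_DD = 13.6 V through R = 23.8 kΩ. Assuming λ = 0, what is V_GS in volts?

With gate tied to drain, V_GS = V_DS ≥ V_GS − V_th, so the device is in saturation.
k_n = μ_nC_ox · (W/L) = 2.7 mA/V².
KCL at the drain: ½ k_n (V_GS − V_th)² = (V_DD − V_GS)/R.
Let x = V_GS − 0.494. Then 32.1 x² + x − 13.11 = 0, giving x = 0.623 V (positive root), so V_GS = 1.12 V.
I_D = (V_DD − V_GS)/R = (13.6 − 1.12) / 23.8 = 0.524 mA.

V_GS = 1.12 V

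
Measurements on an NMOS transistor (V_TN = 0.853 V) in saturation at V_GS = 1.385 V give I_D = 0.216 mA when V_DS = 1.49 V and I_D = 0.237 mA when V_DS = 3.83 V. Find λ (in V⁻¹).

With V_GS fixed, I_D ∝ (1 + λ V_DS) in saturation, so I_D2/I_D1 = (1 + λ V_DS2)/(1 + λ V_DS1).
0.237/0.216 = 1.097 = (1 + 3.83 λ)/(1 + 1.49 λ).
Solving: λ (I_D1 V_DS2 − I_D2 V_DS1) = I_D2 − I_D1, so λ = (0.237 − 0.216) / (0.216 × 3.83 − 0.237 × 1.49) = 0.021 / 0.474 = 0.0443 V⁻¹.

λ = 0.0443 V⁻¹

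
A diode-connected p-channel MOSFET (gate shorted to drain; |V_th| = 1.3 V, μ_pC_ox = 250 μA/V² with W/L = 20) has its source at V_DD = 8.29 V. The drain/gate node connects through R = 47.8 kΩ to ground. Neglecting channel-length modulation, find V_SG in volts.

V_SG = 1.54 V

With gate tied to drain, V_SG = V_SD ≥ V_SG − |V_th|, so the device is in saturation.
k_p = μ_pC_ox · (W/L) = 5 mA/V².
KCL at the drain: ½ k_p (V_SG − |V_th|)² = (V_DD − V_SG)/R.
Let x = V_SG − 1.3. Then 120 x² + x − 6.99 = 0, giving x = 0.238 V (positive root), so V_SG = 1.54 V.
I_D = (V_DD − V_SG)/R = (8.29 − 1.54) / 47.8 = 0.141 mA.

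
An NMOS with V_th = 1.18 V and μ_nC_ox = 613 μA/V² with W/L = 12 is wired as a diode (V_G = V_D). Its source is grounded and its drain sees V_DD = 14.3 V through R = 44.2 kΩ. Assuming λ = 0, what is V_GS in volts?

With gate tied to drain, V_GS = V_DS ≥ V_GS − V_th, so the device is in saturation.
k_n = μ_nC_ox · (W/L) = 7.356 mA/V².
KCL at the drain: ½ k_n (V_GS − V_th)² = (V_DD − V_GS)/R.
Let x = V_GS − 1.18. Then 163 x² + x − 13.12 = 0, giving x = 0.281 V (positive root), so V_GS = 1.46 V.
I_D = (V_DD − V_GS)/R = (14.3 − 1.46) / 44.2 = 0.29 mA.

V_GS = 1.46 V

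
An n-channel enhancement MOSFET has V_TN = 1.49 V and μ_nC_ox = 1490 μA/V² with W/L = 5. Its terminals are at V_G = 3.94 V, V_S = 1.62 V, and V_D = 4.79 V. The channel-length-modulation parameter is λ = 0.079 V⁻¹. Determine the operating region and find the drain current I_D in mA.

Saturation; I_D = 3.21 mA

V_GS = V_G − V_S = 3.94 − 1.62 = 2.32 V; V_DS = V_D − V_S = 4.79 − 1.62 = 3.17 V.
k_n = μ_nC_ox · (W/L) = 7.45 mA/V².
V_ov = V_GS − V_TN = 2.32 − 1.49 = 0.83 V.
Since V_DS = 3.17 V ≥ V_ov = 0.83 V, the device is in saturation.
I_D = ½ k_n V_ov² (1 + λ V_DS) = 0.5 × 7.45 × 0.83² × (1 + 0.079 × 3.17) = 3.21 mA.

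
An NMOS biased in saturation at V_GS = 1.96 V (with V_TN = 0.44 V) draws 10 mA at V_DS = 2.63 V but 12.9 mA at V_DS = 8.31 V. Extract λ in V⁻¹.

λ = 0.0590 V⁻¹

With V_GS fixed, I_D ∝ (1 + λ V_DS) in saturation, so I_D2/I_D1 = (1 + λ V_DS2)/(1 + λ V_DS1).
12.9/10 = 1.29 = (1 + 8.31 λ)/(1 + 2.63 λ).
Solving: λ (I_D1 V_DS2 − I_D2 V_DS1) = I_D2 − I_D1, so λ = (12.9 − 10) / (10 × 8.31 − 12.9 × 2.63) = 2.9 / 49.2 = 0.059 V⁻¹.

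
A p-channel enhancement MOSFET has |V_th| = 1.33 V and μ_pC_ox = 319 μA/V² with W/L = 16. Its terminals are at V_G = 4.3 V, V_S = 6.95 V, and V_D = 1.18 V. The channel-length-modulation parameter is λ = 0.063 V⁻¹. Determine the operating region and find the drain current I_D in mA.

Saturation; I_D = 6.06 mA

V_SG = V_S − V_G = 6.95 − 4.3 = 2.65 V; V_SD = V_S − V_D = 6.95 − 1.18 = 5.77 V.
k_p = μ_pC_ox · (W/L) = 5.104 mA/V².
V_ov = V_SG − |V_th| = 2.65 − 1.33 = 1.32 V.
Since V_SD = 5.77 V ≥ V_ov = 1.32 V, the device is in saturation.
I_D = ½ k_p V_ov² (1 + λ V_SD) = 0.5 × 5.104 × 1.32² × (1 + 0.063 × 5.77) = 6.06 mA.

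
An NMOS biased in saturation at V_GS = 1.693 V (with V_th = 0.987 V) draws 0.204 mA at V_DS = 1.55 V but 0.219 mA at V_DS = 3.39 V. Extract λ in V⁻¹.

λ = 0.0426 V⁻¹

With V_GS fixed, I_D ∝ (1 + λ V_DS) in saturation, so I_D2/I_D1 = (1 + λ V_DS2)/(1 + λ V_DS1).
0.219/0.204 = 1.074 = (1 + 3.39 λ)/(1 + 1.55 λ).
Solving: λ (I_D1 V_DS2 − I_D2 V_DS1) = I_D2 − I_D1, so λ = (0.219 − 0.204) / (0.204 × 3.39 − 0.219 × 1.55) = 0.015 / 0.352 = 0.0426 V⁻¹.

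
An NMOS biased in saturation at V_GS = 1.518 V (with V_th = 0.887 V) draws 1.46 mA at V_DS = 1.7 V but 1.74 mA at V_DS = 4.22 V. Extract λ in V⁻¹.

λ = 0.0874 V⁻¹

With V_GS fixed, I_D ∝ (1 + λ V_DS) in saturation, so I_D2/I_D1 = (1 + λ V_DS2)/(1 + λ V_DS1).
1.74/1.46 = 1.192 = (1 + 4.22 λ)/(1 + 1.7 λ).
Solving: λ (I_D1 V_DS2 − I_D2 V_DS1) = I_D2 − I_D1, so λ = (1.74 − 1.46) / (1.46 × 4.22 − 1.74 × 1.7) = 0.28 / 3.2 = 0.0874 V⁻¹.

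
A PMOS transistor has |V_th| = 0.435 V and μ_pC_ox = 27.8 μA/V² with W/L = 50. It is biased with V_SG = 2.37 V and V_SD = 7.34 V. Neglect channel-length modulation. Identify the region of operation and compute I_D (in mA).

Saturation; I_D = 2.60 mA

k_p = μ_pC_ox · (W/L) = 1.39 mA/V².
V_ov = V_SG − |V_th| = 2.37 − 0.435 = 1.94 V.
Since V_SD = 7.34 V ≥ V_ov = 1.94 V, the device is in saturation.
I_D = ½ k_p V_ov² = 0.5 × 1.39 × 1.94² = 2.6 mA.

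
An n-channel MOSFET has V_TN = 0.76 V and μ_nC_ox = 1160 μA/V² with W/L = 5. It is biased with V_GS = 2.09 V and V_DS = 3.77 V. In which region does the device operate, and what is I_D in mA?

k_n = μ_nC_ox · (W/L) = 5.8 mA/V².
V_ov = V_GS − V_TN = 2.09 − 0.76 = 1.33 V.
Since V_DS = 3.77 V ≥ V_ov = 1.33 V, the device is in saturation.
I_D = ½ k_n V_ov² = 0.5 × 5.8 × 1.33² = 5.13 mA.

Saturation; I_D = 5.13 mA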